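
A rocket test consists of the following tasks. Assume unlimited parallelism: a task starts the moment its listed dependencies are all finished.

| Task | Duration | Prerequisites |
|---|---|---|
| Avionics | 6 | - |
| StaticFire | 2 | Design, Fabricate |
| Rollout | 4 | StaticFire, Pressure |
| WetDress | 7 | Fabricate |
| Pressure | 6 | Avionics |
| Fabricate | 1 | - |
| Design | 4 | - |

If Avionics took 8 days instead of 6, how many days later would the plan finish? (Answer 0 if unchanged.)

Actual critical path: Avionics→Pressure→Rollout = 6+6+4 = 16 ⇒ 16 days.
Avionics lies on that path, so at 8 days the path becomes 18 days.
No other chain overtakes it, so the finish is 18 days.
Change in finish: 18 − 16 = +2 days.

2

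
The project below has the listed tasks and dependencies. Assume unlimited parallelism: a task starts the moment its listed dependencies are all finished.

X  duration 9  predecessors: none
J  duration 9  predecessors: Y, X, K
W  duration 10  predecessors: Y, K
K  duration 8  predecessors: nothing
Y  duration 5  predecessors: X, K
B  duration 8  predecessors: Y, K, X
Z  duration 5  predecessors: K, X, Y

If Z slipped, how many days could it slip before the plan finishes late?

5

The longest chain is X→Y→W = 9+5+10 = 24; overall finish 24 days.
The longest chain containing Z totals 19 days.
So Z can slip 24 − 19 = 5 days.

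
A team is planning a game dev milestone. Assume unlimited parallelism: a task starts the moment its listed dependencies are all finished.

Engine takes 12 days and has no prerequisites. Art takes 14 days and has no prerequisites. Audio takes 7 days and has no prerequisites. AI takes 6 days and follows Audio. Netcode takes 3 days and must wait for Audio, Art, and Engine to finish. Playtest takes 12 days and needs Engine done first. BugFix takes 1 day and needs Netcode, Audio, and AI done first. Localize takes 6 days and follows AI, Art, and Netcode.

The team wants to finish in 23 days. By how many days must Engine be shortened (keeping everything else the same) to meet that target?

Current finish: 24 days; target: 23.
Engine is on every critical path, so each day cut from Engine cuts the finish by one (this holds down to a finish of 23).
Need 24 − 23 = 1 day off Engine → Engine becomes 11 days, finish becomes 23.

1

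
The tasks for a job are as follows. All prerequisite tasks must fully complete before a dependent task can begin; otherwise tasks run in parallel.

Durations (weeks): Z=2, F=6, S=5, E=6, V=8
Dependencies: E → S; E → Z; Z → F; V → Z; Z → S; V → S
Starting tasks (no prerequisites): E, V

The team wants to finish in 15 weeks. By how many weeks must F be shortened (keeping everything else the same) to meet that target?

Current finish: 16 weeks; target: 15.
F is on every critical path, so each week cut from F cuts the finish by one (this holds down to a finish of 15).
Need 16 − 15 = 1 week off F → F becomes 5 weeks, finish becomes 15.

1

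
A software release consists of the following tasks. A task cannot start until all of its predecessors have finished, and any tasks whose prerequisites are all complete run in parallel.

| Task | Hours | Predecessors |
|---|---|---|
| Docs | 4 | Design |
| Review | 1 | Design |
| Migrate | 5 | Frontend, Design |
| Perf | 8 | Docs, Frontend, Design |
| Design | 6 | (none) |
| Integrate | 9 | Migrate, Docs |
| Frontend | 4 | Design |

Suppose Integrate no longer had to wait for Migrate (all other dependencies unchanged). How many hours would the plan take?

With the dependency in place, Design→Frontend→Migrate→Integrate = 6+4+5+9 = 24 sets the finish at 24 hours.
Without Migrate→Integrate, Integrate's earliest start moves from 15 to 10.
The longest chain is now Design→Docs→Integrate = 6+4+9 = 19, so the plan takes 19 hours.

19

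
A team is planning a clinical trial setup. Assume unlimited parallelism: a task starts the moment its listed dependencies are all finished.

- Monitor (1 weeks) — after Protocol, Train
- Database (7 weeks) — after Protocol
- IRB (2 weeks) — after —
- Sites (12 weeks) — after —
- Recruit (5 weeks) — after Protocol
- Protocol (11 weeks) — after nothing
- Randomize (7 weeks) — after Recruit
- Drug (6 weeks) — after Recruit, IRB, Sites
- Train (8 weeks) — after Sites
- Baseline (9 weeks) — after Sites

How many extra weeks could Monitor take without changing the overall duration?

2

The longest chain is Protocol→Recruit→Randomize = 11+5+7 = 23; overall finish 23 weeks.
Longest path through Monitor: 21 weeks (earliest finish 21, latest finish 23).
Float = 23 − 21 = 2.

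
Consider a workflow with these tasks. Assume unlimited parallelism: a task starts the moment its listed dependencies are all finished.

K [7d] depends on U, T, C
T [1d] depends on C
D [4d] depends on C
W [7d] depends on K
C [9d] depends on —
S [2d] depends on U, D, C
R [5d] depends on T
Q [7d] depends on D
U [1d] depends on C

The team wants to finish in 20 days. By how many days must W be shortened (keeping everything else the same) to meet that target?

4

Current finish: 24 days; target: 20.
W is on every critical path, so each day cut from W cuts the finish by one (this holds down to a finish of 20).
Need 24 − 20 = 4 days off W → W becomes 3 days, finish becomes 20.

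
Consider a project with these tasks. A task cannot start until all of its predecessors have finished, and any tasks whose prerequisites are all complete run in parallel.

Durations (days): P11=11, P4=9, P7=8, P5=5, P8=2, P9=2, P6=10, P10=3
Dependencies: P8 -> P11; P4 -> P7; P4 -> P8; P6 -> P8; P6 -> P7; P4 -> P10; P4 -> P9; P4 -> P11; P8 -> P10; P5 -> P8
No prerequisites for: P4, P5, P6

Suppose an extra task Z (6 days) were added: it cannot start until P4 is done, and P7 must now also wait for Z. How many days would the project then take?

Originally the project takes 23 days.
With Z inserted, P7 now waits for max(P6, P4, Z).
New critical path: P4→Z→P7 = 9+6+8 = 23 ⇒ 23 days.

23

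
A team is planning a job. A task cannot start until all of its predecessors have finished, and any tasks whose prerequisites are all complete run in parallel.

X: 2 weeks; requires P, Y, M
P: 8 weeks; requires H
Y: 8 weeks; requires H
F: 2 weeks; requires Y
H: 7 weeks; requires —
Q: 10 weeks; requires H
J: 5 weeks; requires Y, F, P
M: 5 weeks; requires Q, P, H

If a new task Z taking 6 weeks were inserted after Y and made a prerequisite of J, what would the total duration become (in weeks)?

26

Originally the job takes 24 weeks.
With Z inserted, J now waits for max(Y, F, P, Z).
New critical path: H→Y→Z→J = 7+8+6+5 = 26 ⇒ 26 weeks.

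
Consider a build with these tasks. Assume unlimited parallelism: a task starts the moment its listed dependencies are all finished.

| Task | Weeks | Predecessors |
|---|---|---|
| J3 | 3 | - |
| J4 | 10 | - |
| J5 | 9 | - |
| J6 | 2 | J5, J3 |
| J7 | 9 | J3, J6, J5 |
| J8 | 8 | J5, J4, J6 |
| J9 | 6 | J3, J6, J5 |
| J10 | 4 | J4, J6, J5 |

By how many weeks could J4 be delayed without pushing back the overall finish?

The longest chain is J5→J6→J7 = 9+2+9 = 20; overall finish 20 weeks.
J4 finishes as early as 10 and must finish by 12.
Slack of J4 = 2 − 0 = 2 weeks.

2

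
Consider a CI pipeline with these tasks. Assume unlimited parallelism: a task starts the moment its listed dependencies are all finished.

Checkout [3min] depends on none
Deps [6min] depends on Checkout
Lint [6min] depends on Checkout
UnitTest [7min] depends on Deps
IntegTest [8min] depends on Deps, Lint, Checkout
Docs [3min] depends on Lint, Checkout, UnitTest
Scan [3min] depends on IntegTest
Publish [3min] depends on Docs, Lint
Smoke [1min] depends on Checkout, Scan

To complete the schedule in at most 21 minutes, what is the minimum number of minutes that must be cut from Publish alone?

1

Current finish: 22 minutes; target: 21.
Publish is on every critical path, so each minute cut from Publish cuts the finish by one (this holds down to a finish of 21).
Need 22 − 21 = 1 minute off Publish → Publish becomes 2 minutes, finish becomes 21.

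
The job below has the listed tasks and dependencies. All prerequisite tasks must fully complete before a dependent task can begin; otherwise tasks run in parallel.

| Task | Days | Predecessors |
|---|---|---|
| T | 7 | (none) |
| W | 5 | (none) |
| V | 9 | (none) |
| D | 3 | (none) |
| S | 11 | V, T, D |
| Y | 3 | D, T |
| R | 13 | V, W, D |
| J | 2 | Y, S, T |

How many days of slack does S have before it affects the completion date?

0

Critical path: V→S→J = 9+11+2 = 22, so the finish is 22 days.
S finishes as early as 20 and must finish by 20.
So S can slip 20 − 20 = 0 days.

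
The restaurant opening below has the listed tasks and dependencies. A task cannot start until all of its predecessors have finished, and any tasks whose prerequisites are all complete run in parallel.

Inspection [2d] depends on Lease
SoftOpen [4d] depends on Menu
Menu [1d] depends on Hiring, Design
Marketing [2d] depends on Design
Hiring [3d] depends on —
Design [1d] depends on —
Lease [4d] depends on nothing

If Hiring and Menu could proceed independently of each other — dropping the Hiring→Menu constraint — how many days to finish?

6

With the dependency in place, Hiring→Menu→SoftOpen = 3+1+4 = 8 sets the finish at 8 days.
Without Hiring→Menu, Menu's earliest start moves from 3 to 1.
The longest chain is now Lease→Inspection = 4+2 = 6, so the job takes 6 days.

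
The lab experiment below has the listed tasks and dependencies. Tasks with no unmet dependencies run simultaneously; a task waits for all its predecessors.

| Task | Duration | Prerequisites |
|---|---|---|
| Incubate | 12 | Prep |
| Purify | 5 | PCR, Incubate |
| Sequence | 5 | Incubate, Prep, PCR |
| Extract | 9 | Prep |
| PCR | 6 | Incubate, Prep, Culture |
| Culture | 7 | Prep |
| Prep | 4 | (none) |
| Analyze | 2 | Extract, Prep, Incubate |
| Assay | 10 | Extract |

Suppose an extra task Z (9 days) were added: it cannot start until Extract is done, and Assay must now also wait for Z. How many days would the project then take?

Originally the project takes 27 days.
With Z inserted, Assay now waits for max(Extract, Z).
New critical path: Prep→Extract→Z→Assay = 4+9+9+10 = 32 ⇒ 32 days.

32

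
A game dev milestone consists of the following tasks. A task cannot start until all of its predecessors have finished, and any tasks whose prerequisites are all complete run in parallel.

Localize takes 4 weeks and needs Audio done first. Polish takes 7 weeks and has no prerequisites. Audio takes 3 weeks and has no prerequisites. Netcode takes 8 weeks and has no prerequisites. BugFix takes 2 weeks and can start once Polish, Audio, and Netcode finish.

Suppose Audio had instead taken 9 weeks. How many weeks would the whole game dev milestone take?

Baseline: Netcode→BugFix = 8+2 = 10 → 10 weeks.
Audio has 3 weeks of float (longest path through it is 7).
New critical path: Audio→Localize = 9+4 = 13 ⇒ 13 weeks.

13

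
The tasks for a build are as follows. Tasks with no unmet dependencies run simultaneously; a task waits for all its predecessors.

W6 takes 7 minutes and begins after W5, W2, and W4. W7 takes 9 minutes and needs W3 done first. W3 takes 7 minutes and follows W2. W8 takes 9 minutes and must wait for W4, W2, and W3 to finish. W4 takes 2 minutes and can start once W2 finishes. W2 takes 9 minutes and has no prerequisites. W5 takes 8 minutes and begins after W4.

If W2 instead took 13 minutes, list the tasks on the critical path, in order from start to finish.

As given, the longest chain is W2→W4→W5→W6 = 9+2+8+7 = 26, so the finish is 26 minutes.
Since W2 is critical, the +4 change carries straight to that chain (now 30 minutes).
The critical path is still W2→W4→W5→W6; finish is now 30 minutes.

W2, W4, W5, W6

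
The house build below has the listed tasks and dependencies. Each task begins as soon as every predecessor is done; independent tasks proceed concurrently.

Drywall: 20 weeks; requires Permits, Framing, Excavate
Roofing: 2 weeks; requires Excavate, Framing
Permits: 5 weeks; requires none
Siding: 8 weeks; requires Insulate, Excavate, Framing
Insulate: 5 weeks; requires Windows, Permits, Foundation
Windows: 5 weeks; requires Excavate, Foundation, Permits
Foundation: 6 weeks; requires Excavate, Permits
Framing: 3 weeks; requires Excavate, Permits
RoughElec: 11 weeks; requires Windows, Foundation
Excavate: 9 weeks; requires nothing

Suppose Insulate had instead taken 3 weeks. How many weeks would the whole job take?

As given, the longest chain is Excavate→Foundation→Windows→Insulate→Siding = 9+6+5+5+8 = 33, so the finish is 33 weeks.
Insulate is on the critical path; changing it to 3 makes that path 31 weeks.
New critical path: Excavate→Framing→Drywall = 9+3+20 = 32 ⇒ 32 weeks.

32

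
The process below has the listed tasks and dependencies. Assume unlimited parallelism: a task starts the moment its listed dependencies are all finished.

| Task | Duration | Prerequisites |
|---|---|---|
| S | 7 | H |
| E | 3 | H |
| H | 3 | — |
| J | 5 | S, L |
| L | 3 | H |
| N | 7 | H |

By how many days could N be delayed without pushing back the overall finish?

5

The longest chain is H→S→J = 3+7+5 = 15; overall finish 15 days.
N finishes as early as 10 and must finish by 15.
Slack of N = 8 − 3 = 5 days.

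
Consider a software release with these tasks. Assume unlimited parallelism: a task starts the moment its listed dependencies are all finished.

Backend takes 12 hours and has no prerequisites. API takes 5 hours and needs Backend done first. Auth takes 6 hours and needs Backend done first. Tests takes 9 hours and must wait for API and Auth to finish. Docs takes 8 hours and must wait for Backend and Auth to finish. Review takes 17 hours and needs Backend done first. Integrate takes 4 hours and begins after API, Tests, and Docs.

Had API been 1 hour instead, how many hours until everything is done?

31

Baseline: Backend→Auth→Tests→Integrate = 12+6+9+4 = 31 → 31 hours.
API has 1 hour of float (longest path through it is 30).
No other chain overtakes it, so the finish is 31 hours.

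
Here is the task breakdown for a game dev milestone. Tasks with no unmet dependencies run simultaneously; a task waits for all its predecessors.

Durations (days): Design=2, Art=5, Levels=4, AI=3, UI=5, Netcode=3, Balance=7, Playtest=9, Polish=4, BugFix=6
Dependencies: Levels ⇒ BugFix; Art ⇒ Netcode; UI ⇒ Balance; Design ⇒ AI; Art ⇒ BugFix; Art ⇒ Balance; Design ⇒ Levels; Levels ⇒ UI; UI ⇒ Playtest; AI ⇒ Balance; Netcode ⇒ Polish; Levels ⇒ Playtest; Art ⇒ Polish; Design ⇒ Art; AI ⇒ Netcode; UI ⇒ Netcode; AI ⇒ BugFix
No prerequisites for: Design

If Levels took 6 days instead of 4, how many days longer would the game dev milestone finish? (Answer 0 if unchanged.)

Baseline: Design→Levels→UI→Playtest = 2+4+5+9 = 20 → 20 days.
Levels is on the critical path; changing it to 6 makes that path 22 days.
That remains the longest chain; total 22 days.
Change in finish: 22 − 20 = +2 days.

2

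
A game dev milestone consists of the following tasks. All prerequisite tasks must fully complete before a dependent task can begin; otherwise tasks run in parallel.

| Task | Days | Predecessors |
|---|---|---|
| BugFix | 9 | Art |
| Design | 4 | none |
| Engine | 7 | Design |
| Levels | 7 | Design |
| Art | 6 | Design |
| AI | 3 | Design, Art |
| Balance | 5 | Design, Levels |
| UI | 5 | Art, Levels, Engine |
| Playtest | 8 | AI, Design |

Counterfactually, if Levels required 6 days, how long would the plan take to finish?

Critical path before the change: Design→Art→AI→Playtest = 4+6+3+8 = 21 giving 21 days.
Levels has 5 days of float (longest path through it is 16).
No other chain overtakes it, so the finish is 21 days.

21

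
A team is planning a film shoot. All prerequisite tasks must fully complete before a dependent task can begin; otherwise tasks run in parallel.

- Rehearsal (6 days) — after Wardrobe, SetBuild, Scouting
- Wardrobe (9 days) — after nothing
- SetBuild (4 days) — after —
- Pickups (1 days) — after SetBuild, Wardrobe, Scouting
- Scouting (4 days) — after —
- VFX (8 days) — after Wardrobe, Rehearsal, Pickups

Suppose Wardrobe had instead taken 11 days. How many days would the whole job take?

The binding path is Wardrobe→Rehearsal→VFX = 9+6+8 = 23; finish at 23 days.
Wardrobe lies on that path, so at 11 days the path becomes 25 days.
The critical path is still Wardrobe→Rehearsal→VFX; finish is now 25 days.

25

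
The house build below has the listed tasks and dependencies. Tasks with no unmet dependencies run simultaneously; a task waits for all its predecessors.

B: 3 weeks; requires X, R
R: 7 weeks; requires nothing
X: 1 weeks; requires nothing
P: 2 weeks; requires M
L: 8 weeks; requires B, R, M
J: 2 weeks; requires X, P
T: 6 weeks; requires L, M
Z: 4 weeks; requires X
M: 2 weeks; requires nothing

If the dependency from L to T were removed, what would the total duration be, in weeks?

18

Before: longest chain R→B→L→T = 7+3+8+6 = 24, finish 24.
Without L→T, T's earliest start moves from 18 to 2.
After: R→B→L = 7+3+8 = 18 → 18 weeks.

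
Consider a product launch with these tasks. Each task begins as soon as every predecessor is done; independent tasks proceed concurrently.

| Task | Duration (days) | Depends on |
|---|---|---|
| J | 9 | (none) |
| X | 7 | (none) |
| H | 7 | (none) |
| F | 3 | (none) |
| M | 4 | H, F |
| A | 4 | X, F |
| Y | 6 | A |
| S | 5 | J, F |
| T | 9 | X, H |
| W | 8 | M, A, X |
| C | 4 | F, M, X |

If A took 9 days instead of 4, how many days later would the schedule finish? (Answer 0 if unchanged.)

5

Baseline: X→A→W = 7+4+8 = 19 → 19 days.
Since A is critical, the +5 change carries straight to that chain (now 24 days).
No other chain overtakes it, so the finish is 24 days.
Change in finish: 24 − 19 = +5 days.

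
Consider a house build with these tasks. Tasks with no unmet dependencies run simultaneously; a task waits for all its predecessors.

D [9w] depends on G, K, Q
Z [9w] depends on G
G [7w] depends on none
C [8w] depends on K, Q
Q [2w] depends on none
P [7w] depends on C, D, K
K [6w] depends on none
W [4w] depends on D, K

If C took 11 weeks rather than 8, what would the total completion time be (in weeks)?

Actual critical path: G→D→P = 7+9+7 = 23 ⇒ 23 weeks.
C has 2 weeks of float (longest path through it is 21).
New critical path: K→C→P = 6+11+7 = 24 ⇒ 24 weeks.

24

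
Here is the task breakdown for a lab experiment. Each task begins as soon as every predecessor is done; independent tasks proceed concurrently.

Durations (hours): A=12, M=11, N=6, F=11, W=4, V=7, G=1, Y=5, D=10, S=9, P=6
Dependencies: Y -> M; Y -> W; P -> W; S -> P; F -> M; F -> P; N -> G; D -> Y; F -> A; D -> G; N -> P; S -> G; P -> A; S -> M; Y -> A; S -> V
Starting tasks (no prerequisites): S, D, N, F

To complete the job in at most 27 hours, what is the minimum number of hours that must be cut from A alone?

2

Current finish: 29 hours; target: 27.
A is on every critical path, so each hour cut from A cuts the finish by one (this holds down to a finish of 26).
Need 29 − 27 = 2 hours off A → A becomes 10 hours, finish becomes 27.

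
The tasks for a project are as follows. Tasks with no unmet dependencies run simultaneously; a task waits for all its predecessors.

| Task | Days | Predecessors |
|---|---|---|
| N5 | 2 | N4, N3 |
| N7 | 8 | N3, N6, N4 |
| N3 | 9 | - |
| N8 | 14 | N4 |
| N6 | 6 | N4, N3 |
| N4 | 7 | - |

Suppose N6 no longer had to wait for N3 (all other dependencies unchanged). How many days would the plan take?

Before: longest chain N3→N6→N7 = 9+6+8 = 23, finish 23.
Without N3→N6, N6's earliest start moves from 9 to 7.
New critical path: N4→N6→N7 = 7+6+8 = 21 ⇒ 21 days.

21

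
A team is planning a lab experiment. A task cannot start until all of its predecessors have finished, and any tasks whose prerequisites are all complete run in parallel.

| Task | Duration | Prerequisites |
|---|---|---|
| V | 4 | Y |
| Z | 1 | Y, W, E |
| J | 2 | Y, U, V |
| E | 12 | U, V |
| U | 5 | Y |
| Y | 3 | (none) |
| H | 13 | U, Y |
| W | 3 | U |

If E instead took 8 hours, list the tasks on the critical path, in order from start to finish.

Critical path before the change: Y→U→E→Z = 3+5+12+1 = 21 giving 21 hours.
Since E is critical, the -4 change carries straight to that chain (now 17 hours).
The binding chain switches to Y→U→H = 3+5+13 = 21; finish 21 hours.

Y, U, H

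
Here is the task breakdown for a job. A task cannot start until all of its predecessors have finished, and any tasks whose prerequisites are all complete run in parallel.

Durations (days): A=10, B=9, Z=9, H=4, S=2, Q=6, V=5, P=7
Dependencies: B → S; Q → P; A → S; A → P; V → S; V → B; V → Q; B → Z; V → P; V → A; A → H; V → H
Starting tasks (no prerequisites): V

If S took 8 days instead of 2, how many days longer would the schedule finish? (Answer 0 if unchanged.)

The binding path is V→B→Z = 5+9+9 = 23; finish at 23 days.
S has 6 days of float (longest path through it is 17).
Now V→A→S = 5+10+8 = 23 is longest, so the finish becomes 23 days.
Change in finish: 23 − 23 = +0 days.

0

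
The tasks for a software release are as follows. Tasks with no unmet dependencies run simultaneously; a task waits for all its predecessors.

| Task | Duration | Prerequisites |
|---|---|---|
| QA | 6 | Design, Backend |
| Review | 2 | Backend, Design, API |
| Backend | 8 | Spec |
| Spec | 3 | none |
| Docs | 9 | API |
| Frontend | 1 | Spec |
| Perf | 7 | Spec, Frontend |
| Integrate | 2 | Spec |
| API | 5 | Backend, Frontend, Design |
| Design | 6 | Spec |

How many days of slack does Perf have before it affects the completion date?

14

The longest chain is Spec→Backend→API→Docs = 3+8+5+9 = 25; overall finish 25 days.
The longest chain containing Perf totals 11 days.
So Perf can slip 25 − 11 = 14 days.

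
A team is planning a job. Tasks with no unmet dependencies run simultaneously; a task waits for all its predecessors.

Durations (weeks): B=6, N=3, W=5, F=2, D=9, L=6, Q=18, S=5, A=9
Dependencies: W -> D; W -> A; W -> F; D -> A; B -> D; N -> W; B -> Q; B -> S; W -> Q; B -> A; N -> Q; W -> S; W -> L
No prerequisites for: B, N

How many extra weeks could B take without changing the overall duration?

2

The longest chain is N→W→D→A = 3+5+9+9 = 26; overall finish 26 weeks.
B finishes as early as 6 and must finish by 8.
So B can slip 8 − 6 = 2 weeks.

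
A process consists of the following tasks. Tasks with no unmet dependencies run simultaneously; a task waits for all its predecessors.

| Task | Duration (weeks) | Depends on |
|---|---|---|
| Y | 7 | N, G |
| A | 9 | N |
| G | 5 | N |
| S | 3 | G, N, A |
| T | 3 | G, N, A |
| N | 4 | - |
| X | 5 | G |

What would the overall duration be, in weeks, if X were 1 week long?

Critical path before the change: N→G→Y = 4+5+7 = 16 giving 16 weeks.
X is off the critical path — its longest chain is 14 weeks, giving 2 of slack.
The critical path is still N→G→Y; finish is now 16 weeks.

16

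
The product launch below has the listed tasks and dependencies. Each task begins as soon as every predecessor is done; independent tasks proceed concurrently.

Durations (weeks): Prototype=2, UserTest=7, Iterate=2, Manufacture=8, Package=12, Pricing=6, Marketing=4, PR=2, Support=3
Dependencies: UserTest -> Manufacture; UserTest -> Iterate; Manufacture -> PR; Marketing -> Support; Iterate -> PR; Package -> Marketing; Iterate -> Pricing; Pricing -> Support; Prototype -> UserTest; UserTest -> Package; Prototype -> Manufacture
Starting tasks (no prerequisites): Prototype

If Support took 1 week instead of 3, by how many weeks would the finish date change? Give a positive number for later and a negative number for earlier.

-2

The binding path is Prototype→UserTest→Package→Marketing→Support = 2+7+12+4+3 = 28; finish at 28 weeks.
Support is on the critical path; changing it to 1 makes that path 26 weeks.
That remains the longest chain; total 26 weeks.
Change in finish: 26 − 28 = -2 weeks.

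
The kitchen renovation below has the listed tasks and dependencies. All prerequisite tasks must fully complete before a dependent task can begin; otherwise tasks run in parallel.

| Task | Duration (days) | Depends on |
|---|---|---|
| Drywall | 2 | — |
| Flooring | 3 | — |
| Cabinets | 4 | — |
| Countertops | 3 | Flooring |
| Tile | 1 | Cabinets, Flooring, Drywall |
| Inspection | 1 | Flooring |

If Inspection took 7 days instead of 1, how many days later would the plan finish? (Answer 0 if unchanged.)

Baseline: Flooring→Countertops = 3+3 = 6 → 6 days.
Inspection is off the critical path — its longest chain is 4 days, giving 2 of slack.
Now Flooring→Inspection = 3+7 = 10 is longest, so the finish becomes 10 days.
Change in finish: 10 − 6 = +4 days.

4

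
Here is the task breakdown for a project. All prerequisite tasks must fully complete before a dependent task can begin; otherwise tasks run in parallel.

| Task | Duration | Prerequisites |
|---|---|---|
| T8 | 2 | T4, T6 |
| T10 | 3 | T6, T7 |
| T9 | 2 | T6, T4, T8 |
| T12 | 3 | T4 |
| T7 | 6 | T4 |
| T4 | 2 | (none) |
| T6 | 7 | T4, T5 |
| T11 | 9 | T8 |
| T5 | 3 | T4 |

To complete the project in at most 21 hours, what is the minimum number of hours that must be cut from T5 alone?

Current finish: 23 hours; target: 21.
T5 is on every critical path, so each hour cut from T5 cuts the finish by one (this holds down to a finish of 21).
Need 23 − 21 = 2 hours off T5 → T5 becomes 1 hour, finish becomes 21.

2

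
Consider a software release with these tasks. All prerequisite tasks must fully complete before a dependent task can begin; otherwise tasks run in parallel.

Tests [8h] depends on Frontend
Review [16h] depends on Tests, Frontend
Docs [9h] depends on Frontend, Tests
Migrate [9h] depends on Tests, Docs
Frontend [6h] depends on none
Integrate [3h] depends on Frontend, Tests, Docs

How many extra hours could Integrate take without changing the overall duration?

6

Critical path: Frontend→Tests→Docs→Migrate = 6+8+9+9 = 32, so the finish is 32 hours.
Longest path through Integrate: 26 hours (earliest finish 26, latest finish 32).
Float = 32 − 26 = 6.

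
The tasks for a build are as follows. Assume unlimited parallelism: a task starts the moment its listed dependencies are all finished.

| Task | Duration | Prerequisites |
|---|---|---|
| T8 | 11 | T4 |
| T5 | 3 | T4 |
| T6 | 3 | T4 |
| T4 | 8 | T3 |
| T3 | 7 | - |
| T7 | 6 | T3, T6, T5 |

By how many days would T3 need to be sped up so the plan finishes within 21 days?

Current finish: 26 days; target: 21.
T3 is on every critical path, so each day cut from T3 cuts the finish by one (this holds down to a finish of 20).
Need 26 − 21 = 5 days off T3 → T3 becomes 2 days, finish becomes 21.

5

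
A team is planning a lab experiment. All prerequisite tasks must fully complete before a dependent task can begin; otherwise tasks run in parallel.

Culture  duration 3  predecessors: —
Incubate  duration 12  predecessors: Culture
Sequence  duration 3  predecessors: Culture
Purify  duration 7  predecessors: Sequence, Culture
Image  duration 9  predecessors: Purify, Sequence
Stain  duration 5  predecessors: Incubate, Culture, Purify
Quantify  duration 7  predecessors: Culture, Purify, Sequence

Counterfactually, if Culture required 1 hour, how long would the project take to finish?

20

The binding path is Culture→Sequence→Purify→Image = 3+3+7+9 = 22; finish at 22 hours.
Culture lies on that path, so at 1 hour the path becomes 20 hours.
The critical path is still Culture→Sequence→Purify→Image; finish is now 20 hours.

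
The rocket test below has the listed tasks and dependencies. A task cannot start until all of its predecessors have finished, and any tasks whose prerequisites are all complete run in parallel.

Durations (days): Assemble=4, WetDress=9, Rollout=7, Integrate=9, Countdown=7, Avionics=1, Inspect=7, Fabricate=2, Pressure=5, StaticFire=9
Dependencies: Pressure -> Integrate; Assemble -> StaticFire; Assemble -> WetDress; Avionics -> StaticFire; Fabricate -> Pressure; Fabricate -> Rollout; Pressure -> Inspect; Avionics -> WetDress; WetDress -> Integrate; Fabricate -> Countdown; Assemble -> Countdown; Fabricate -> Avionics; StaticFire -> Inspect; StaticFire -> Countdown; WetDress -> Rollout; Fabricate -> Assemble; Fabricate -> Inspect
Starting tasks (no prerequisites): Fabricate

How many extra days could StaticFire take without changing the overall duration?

2

Critical path: Fabricate→Assemble→WetDress→Integrate = 2+4+9+9 = 24, so the finish is 24 days.
The longest chain containing StaticFire totals 22 days.
Slack of StaticFire = 8 − 6 = 2 days.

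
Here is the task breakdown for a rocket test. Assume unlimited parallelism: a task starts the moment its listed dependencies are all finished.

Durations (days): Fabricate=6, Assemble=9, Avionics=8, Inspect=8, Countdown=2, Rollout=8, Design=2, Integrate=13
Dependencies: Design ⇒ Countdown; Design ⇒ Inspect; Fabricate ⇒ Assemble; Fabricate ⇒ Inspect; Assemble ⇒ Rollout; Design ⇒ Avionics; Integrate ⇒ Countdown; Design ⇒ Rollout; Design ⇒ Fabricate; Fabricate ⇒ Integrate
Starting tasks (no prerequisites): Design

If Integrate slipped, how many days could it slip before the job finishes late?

The longest chain is Design→Fabricate→Assemble→Rollout = 2+6+9+8 = 25; overall finish 25 days.
Longest path through Integrate: 23 days (earliest finish 21, latest finish 23).
So Integrate can slip 23 − 21 = 2 days.

2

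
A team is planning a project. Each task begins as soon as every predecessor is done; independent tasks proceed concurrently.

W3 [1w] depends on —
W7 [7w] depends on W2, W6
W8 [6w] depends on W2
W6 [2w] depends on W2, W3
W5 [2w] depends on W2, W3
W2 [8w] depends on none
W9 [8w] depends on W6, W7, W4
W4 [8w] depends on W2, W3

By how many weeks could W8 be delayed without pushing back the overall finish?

Critical path: W2→W6→W7→W9 = 8+2+7+8 = 25, so the finish is 25 weeks.
Longest path through W8: 14 weeks (earliest finish 14, latest finish 25).
Float = 25 − 14 = 11.

11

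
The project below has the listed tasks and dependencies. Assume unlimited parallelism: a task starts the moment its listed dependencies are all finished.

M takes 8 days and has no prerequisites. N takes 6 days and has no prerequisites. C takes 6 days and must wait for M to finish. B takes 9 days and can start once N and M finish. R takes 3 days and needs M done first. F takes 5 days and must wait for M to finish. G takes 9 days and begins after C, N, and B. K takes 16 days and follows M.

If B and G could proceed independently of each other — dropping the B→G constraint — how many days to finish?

With the dependency in place, M→B→G = 8+9+9 = 26 sets the finish at 26 days.
Without B→G, G's earliest start moves from 17 to 14.
After: M→K = 8+16 = 24 → 24 days.

24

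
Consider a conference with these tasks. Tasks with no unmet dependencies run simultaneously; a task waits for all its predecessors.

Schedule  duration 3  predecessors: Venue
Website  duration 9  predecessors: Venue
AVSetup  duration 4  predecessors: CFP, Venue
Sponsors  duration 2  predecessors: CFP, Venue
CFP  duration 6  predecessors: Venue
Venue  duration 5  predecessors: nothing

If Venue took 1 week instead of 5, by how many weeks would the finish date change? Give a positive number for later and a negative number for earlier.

Critical path before the change: Venue→CFP→AVSetup = 5+6+4 = 15 giving 15 weeks.
Venue is on the critical path; changing it to 1 makes that path 11 weeks.
The critical path is still Venue→CFP→AVSetup; finish is now 11 weeks.
Change in finish: 11 − 15 = -4 weeks.

-4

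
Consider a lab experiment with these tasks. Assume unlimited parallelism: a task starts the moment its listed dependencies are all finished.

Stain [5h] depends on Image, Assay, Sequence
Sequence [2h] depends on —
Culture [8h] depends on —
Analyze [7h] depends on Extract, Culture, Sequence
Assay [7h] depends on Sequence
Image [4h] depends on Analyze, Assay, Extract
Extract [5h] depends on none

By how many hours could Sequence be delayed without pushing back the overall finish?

Culture→Analyze→Image→Stain = 8+7+4+5 = 24 sets the makespan at 24 hours.
The longest chain containing Sequence totals 18 hours.
Float = 24 − 18 = 6.

6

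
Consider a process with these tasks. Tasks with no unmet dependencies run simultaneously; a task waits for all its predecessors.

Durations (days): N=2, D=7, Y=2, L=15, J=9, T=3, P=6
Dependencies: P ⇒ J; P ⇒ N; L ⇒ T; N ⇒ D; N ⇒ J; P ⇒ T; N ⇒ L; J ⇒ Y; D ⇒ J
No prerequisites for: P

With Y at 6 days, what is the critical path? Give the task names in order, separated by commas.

P, N, D, J, Y

Actual critical path: P→N→D→J→Y = 6+2+7+9+2 = 26 ⇒ 26 days.
Y is on the critical path; changing it to 6 makes that path 30 days.
No other chain overtakes it, so the finish is 30 days.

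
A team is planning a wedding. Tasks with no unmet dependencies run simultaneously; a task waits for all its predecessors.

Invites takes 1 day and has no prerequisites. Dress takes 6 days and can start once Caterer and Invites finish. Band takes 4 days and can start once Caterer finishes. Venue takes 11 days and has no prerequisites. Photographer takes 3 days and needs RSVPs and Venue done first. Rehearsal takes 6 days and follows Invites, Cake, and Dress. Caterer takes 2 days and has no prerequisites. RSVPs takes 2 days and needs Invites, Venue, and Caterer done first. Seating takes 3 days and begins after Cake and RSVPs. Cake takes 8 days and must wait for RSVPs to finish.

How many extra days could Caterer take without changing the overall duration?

The longest chain is Venue→RSVPs→Cake→Rehearsal = 11+2+8+6 = 27; overall finish 27 days.
Caterer finishes as early as 2 and must finish by 11.
Float = 27 − 18 = 9.

9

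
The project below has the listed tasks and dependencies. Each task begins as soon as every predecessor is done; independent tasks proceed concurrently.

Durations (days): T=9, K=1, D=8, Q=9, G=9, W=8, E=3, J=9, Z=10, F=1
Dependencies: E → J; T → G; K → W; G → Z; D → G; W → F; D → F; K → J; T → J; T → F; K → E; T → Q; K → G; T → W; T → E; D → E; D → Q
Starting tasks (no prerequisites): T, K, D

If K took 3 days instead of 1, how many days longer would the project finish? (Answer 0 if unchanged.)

Critical path before the change: T→G→Z = 9+9+10 = 28 giving 28 days.
K is off the critical path — its longest chain is 20 days, giving 8 of slack.
The critical path is still T→G→Z; finish is now 28 days.
Change in finish: 28 − 28 = +0 days.

0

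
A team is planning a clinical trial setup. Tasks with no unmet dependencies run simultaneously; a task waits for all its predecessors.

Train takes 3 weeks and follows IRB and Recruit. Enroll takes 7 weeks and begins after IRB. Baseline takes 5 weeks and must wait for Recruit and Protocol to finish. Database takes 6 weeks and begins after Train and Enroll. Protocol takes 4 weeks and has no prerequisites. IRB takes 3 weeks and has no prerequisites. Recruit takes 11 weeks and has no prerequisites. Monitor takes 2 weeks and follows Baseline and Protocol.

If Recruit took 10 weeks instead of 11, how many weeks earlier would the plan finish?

Actual critical path: Recruit→Train→Database = 11+3+6 = 20 ⇒ 20 weeks.
Recruit is on the critical path; changing it to 10 makes that path 19 weeks.
The critical path is still Recruit→Train→Database; finish is now 19 weeks.
Change in finish: 19 − 20 = -1 weeks.

1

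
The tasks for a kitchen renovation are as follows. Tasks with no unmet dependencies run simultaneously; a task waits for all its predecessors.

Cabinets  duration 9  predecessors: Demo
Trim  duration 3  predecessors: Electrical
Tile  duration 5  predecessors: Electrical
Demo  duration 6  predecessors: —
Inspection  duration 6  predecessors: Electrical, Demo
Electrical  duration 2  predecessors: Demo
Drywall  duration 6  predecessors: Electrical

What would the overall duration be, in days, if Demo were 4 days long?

The binding path is Demo→Cabinets = 6+9 = 15; finish at 15 days.
Since Demo is critical, the -2 change carries straight to that chain (now 13 days).
No other chain overtakes it, so the finish is 13 days.

13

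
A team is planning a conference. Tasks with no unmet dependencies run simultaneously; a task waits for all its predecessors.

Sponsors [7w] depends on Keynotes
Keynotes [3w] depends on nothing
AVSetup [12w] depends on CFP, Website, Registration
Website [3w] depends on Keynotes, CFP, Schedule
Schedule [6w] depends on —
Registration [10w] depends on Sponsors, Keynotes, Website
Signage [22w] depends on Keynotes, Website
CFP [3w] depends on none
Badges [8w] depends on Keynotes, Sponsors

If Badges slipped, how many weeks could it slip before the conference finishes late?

14

Critical path: Keynotes→Sponsors→Registration→AVSetup = 3+7+10+12 = 32, so the finish is 32 weeks.
Badges finishes as early as 18 and must finish by 32.
So Badges can slip 32 − 18 = 14 weeks.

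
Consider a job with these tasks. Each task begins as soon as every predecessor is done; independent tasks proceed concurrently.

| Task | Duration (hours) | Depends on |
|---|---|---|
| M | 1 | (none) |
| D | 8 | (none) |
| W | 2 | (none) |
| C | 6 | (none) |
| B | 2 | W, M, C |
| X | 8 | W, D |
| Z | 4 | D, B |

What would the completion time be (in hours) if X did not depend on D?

Before: longest chain D→X = 8+8 = 16, finish 16.
Without D→X, X's earliest start moves from 8 to 2.
After: D→Z = 8+4 = 12 → 12 hours.

12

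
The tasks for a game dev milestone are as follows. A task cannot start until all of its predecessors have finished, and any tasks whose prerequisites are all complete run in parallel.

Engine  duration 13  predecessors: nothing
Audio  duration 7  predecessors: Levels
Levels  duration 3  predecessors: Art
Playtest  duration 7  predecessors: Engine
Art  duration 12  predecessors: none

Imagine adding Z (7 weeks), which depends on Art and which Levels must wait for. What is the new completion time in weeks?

29

Originally the game dev milestone takes 22 weeks.
With Z inserted, Levels now waits for max(Art, Z).
New critical path: Art→Z→Levels→Audio = 12+7+3+7 = 29 ⇒ 29 weeks.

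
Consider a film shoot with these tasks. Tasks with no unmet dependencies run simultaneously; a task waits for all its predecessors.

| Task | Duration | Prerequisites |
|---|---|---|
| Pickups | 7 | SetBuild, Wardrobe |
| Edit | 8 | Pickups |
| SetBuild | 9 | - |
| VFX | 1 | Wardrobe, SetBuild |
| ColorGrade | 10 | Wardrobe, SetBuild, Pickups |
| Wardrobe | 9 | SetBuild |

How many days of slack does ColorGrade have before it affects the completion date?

0

SetBuild→Wardrobe→Pickups→ColorGrade = 9+9+7+10 = 35 sets the makespan at 35 days.
ColorGrade finishes as early as 35 and must finish by 35.
So ColorGrade can slip 35 − 35 = 0 days.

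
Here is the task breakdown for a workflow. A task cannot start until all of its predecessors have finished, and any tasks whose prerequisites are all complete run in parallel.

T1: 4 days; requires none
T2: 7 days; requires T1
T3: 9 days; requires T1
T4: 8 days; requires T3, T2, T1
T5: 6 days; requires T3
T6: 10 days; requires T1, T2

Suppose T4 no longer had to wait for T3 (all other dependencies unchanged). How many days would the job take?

With the dependency in place, T1→T2→T6 = 4+7+10 = 21 sets the finish at 21 days.
Without T3→T4, T4's earliest start moves from 13 to 11.
The longest chain is now T1→T2→T6 = 4+7+10 = 21, so the job takes 21 days.

21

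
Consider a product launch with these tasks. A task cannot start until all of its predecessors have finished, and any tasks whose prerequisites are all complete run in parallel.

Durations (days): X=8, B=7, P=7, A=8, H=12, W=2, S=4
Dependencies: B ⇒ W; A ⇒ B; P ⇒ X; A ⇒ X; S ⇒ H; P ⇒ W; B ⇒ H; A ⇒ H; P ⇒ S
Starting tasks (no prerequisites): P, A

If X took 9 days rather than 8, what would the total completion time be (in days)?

Baseline: A→B→H = 8+7+12 = 27 → 27 days.
X has 11 days of float (longest path through it is 16).
That remains the longest chain; total 27 days.

27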